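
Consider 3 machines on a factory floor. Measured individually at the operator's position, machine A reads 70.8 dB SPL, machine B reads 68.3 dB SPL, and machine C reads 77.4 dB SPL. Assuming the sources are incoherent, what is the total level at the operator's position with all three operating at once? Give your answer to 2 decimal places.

78.68 dB SPL

Incoherent sources sum as intensities:
L_total = 10·log₁₀(10^(70.8/10) + 10^(68.3/10) + 10^(77.4/10)) = 10·log₁₀(73740000) = 78.68 dB SPL.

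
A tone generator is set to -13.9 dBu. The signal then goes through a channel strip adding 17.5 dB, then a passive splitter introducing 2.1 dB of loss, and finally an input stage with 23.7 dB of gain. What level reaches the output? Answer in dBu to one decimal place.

Gain stages sum in dB:
-13.9 + 17.5 − 2.1 + 23.7 = +25.2 dBu.

+25.2 dBu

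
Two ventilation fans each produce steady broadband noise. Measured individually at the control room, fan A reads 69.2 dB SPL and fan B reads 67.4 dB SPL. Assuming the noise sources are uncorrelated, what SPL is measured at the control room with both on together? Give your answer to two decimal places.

Uncorrelated sources add in intensity (power), not in dB.
L_total = 10·log₁₀(10^(69.2/10) + 10^(67.4/10)) = 10·log₁₀(13810000) = 71.40 dB SPL.

71.40 dB SPL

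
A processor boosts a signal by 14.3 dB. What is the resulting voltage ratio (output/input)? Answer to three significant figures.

5.19

Voltage ratio = 10^(dB/20).
10^(14.3/20) = 10^(0.7150) = 5.19.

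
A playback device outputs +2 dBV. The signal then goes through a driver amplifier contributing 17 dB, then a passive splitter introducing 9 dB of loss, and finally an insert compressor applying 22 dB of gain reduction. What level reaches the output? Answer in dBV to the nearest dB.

In dB, series stages simply add:
+2 + 17 − 9 − 22 = -12 dBV.

-12 dBV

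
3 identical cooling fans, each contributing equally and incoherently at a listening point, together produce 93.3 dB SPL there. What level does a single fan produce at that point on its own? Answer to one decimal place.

3 equal incoherent sources add 10·log₁₀(3) = 4.77 dB over one source.
L_one = 93.3 − 4.77 = 88.5 dB SPL.

88.5 dB SPL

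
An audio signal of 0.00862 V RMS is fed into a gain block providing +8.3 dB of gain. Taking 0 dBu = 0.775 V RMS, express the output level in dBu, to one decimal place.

-30.8 dBu

Input level: 20·log₁₀(0.00862/0.775) = -39.08 dBu.
Output: -39.08 + 8.3 = -30.8 dBu.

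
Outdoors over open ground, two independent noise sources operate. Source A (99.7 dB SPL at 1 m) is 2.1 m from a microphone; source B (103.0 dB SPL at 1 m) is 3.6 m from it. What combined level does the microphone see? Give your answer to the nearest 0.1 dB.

At the listener: L_A = 99.7 − 20·log₁₀(2.1) = 93.26 dB; L_B = 103.0 − 20·log₁₀(3.6) = 91.87 dB.
Combined: 10·log₁₀(10^(93.26/10)+10^(91.87/10)) = 95.6 dB SPL.

95.6 dB SPL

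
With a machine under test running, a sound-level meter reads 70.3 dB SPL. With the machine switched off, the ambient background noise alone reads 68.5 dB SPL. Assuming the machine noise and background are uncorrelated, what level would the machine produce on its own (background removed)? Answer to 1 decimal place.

65.6 dB SPL

Remove the background by subtracting linear intensities:
L_src = 10·log₁₀(10^(70.3/10) − 10^(68.5/10)) = 10·log₁₀(3636000) = 65.6 dB SPL.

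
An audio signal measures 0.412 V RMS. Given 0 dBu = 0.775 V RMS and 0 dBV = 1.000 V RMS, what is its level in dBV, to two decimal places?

-7.70 dBV

dBV = 20·log₁₀(V / 1.000 V).
20·log₁₀(0.412/1.000) = -7.70 dBV.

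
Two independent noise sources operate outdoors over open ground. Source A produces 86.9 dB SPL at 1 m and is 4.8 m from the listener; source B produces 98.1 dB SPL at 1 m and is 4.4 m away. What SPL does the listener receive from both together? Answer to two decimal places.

85.50 dB SPL

At the listener: L_A = 86.9 − 20·log₁₀(4.8) = 73.275 dB; L_B = 98.1 − 20·log₁₀(4.4) = 85.231 dB.
Combined: 10·log₁₀(10^(73.275/10)+10^(85.231/10)) = 85.50 dB SPL.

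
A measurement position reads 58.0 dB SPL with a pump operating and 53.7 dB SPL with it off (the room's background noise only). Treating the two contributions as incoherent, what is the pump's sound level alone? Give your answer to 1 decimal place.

Subtract intensities: L_src = 10·log₁₀(10^(L_total/10) − 10^(L_bg/10)).
L_src = 10·log₁₀(10^(58.0/10) − 10^(53.7/10)) = 10·log₁₀(396500) = 56.0 dB SPL.

56.0 dB SPL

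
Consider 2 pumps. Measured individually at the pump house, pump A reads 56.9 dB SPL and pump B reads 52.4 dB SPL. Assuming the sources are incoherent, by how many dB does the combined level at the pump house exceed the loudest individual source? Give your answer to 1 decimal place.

Incoherent sources sum as intensities:
L_total = 10·log₁₀(10^(56.9/10) + 10^(52.4/10)) = 58.22 dB SPL.
Excess over the loudest (56.9 dB): 58.22 − 56.9 = 1.3 dB.

1.3 dB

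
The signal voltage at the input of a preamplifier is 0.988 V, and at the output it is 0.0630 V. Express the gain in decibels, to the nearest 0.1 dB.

For a voltage ratio, dB = 20·log₁₀(V₂/V₁).
20·log₁₀(0.0630/0.988) = 20·log₁₀(0.06377) = -23.9 dB.

-23.9 dB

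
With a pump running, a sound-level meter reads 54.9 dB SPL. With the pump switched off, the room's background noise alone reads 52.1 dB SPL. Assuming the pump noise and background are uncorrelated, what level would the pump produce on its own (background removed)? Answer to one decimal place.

51.7 dB SPL

Background correction is a power subtraction:
L_src = 10·log₁₀(10^(54.9/10) − 10^(52.1/10)) = 10·log₁₀(146800) = 51.7 dB SPL.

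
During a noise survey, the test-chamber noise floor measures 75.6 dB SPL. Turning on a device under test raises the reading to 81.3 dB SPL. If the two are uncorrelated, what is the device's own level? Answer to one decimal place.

Background correction is a power subtraction:
L_src = 10·log₁₀(10^(81.3/10) − 10^(75.6/10)) = 10·log₁₀(98590000) = 79.9 dB SPL.

79.9 dB SPL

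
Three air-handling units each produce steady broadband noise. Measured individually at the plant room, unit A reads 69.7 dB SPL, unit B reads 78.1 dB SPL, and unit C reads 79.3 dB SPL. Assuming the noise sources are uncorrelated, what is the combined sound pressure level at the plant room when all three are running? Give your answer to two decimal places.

Add the sources as powers (linear), then convert back to dB:
L_total = 10·log₁₀(10^(69.7/10) + 10^(78.1/10) + 10^(79.3/10)) = 10·log₁₀(159000000) = 82.01 dB SPL.

82.01 dB SPL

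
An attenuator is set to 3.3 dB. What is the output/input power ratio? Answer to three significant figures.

Power ratio = 10^(dB/10).
10^(-3.3/10) = 10^(-0.3300) = 0.468.

0.468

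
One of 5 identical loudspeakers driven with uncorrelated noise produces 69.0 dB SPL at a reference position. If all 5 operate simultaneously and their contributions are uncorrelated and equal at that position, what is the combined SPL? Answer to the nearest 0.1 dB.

5 equal incoherent sources raise the level by 10·log₁₀(5) = 6.99 dB.
L_total = 69.0 + 6.99 = 76.0 dB SPL.

76.0 dB SPL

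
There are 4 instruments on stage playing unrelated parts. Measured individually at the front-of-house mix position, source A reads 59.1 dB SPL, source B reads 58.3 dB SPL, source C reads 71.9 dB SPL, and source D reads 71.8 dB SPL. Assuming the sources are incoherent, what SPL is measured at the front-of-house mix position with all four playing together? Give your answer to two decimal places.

75.07 dB SPL

Add the sources as powers (linear), then convert back to dB:
L_total = 10·log₁₀(10^(59.1/10) + 10^(58.3/10) + 10^(71.9/10) + 10^(71.8/10)) = 10·log₁₀(32110000) = 75.07 dB SPL.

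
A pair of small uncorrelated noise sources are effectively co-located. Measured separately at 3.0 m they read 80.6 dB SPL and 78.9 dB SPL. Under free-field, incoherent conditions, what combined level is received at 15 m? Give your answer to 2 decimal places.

68.86 dB SPL

Combined at 3.0 m: 10·log₁₀(10^(80.6/10)+10^(78.9/10)) = 82.843 dB SPL.
Then apply −20·log₁₀(15/3.0) = -13.979 dB → 68.86 dB SPL.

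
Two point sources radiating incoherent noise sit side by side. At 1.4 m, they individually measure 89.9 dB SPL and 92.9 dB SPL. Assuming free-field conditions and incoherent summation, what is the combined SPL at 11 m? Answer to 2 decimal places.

Combined at 1.4 m: 10·log₁₀(10^(89.9/10)+10^(92.9/10)) = 94.664 dB SPL.
Then apply −20·log₁₀(11/1.4) = -17.905 dB → 76.76 dB SPL.

76.76 dB SPL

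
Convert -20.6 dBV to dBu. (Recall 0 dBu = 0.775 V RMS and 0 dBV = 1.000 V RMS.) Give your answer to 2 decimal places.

-18.39 dBu

The offset between the scales is 20·log₁₀(0.775/1.000) = −2.214 dB.
So dBu = -20.6 + 2.214 = -18.39 dBu.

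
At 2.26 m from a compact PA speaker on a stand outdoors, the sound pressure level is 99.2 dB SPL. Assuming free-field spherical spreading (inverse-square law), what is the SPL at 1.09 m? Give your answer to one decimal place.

Inverse-square spreading gives ΔL = −20·log₁₀(d₂/d₁).
ΔL = −20·log₁₀(1.09/2.26) = 6.33 dB, so L₂ = 99.2 + (6.33) = 105.5 dB SPL.

105.5 dB SPL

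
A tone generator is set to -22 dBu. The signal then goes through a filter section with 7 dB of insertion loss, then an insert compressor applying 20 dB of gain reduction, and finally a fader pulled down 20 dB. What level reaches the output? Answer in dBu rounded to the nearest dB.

-69 dBu

Gain stages sum in dB:
-22 − 7 − 20 − 20 = -69 dBu.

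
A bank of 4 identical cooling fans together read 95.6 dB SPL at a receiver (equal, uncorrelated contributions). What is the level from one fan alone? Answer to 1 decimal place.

4 equal incoherent sources add 10·log₁₀(4) = 6.02 dB over one source.
L_one = 95.6 − 6.02 = 89.6 dB SPL.

89.6 dB SPL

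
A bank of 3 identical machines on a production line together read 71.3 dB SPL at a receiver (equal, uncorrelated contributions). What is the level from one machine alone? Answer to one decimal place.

3 equal incoherent sources add 10·log₁₀(3) = 4.77 dB over one source.
L_one = 71.3 − 4.77 = 66.5 dB SPL.

66.5 dB SPL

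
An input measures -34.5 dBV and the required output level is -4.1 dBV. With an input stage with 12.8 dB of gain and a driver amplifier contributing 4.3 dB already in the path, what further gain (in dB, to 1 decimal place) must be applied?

The required make-up gain is the shortfall in the dB sum.
G = -4.1 − (-34.5) − 12.8 − 4.3 = 13.3 dB.

13.3 dB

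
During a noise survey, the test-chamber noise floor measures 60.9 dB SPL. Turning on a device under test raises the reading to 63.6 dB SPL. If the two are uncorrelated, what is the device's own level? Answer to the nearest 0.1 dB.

Remove the background by subtracting linear intensities:
L_src = 10·log₁₀(10^(63.6/10) − 10^(60.9/10)) = 10·log₁₀(1061000) = 60.3 dB SPL.

60.3 dB SPL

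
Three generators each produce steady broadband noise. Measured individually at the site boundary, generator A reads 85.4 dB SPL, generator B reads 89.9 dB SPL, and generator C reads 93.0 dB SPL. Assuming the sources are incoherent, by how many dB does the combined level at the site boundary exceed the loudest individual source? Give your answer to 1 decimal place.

Incoherent sources sum as intensities:
L_total = 10·log₁₀(10^(85.4/10) + 10^(89.9/10) + 10^(93.0/10)) = 95.21 dB SPL.
Excess over the loudest (93.0 dB): 95.21 − 93.0 = 2.2 dB.

2.2 dB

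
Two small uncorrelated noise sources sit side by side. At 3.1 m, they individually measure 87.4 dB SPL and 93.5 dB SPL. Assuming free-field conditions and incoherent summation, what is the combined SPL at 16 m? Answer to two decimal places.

80.20 dB SPL

Combined at 3.1 m: 10·log₁₀(10^(87.4/10)+10^(93.5/10)) = 94.453 dB SPL.
Then apply −20·log₁₀(16/3.1) = -14.255 dB → 80.20 dB SPL.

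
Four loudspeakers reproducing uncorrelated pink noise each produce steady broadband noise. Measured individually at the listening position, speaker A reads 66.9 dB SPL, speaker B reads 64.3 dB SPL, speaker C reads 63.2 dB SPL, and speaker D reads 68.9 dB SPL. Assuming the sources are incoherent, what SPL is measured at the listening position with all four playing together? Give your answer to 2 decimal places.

Incoherent sources sum as intensities:
L_total = 10·log₁₀(10^(66.9/10) + 10^(64.3/10) + 10^(63.2/10) + 10^(68.9/10)) = 10·log₁₀(17440000) = 72.42 dB SPL.

72.42 dB SPL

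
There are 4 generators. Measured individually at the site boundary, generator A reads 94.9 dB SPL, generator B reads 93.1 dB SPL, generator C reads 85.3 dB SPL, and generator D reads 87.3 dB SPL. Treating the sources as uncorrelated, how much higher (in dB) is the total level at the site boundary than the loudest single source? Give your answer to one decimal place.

Add the sources as powers (linear), then convert back to dB:
L_total = 10·log₁₀(10^(94.9/10) + 10^(93.1/10) + 10^(85.3/10) + 10^(87.3/10)) = 97.79 dB SPL.
Excess over the loudest (94.9 dB): 97.79 − 94.9 = 2.9 dB.

2.9 dB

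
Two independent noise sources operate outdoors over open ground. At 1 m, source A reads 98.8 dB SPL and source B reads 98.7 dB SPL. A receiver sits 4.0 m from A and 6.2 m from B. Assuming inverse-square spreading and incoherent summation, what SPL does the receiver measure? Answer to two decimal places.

88.24 dB SPL

At the listener: L_A = 98.8 − 20·log₁₀(4.0) = 86.759 dB; L_B = 98.7 − 20·log₁₀(6.2) = 82.852 dB.
Combined: 10·log₁₀(10^(86.759/10)+10^(82.852/10)) = 88.24 dB SPL.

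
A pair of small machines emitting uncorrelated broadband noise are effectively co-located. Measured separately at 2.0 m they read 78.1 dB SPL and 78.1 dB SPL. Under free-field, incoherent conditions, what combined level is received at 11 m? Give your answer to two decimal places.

66.30 dB SPL

Combined at 2.0 m: 10·log₁₀(10^(78.1/10)+10^(78.1/10)) = 81.110 dB SPL.
Then apply −20·log₁₀(11/2.0) = -14.807 dB → 66.30 dB SPL.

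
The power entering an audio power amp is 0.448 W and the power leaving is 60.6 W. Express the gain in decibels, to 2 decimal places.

21.31 dB

For a power ratio, dB = 10·log₁₀(P₂/P₁).
10·log₁₀(60.6/0.448) = 10·log₁₀(135.3) = 21.31 dB.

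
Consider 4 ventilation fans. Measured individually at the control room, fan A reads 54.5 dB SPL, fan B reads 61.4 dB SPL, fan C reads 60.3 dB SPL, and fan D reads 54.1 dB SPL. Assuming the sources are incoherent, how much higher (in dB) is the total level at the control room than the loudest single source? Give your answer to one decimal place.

Add the sources as powers (linear), then convert back to dB:
L_total = 10·log₁₀(10^(54.5/10) + 10^(61.4/10) + 10^(60.3/10) + 10^(54.1/10)) = 64.76 dB SPL.
Excess over the loudest (61.4 dB): 64.76 − 61.4 = 3.4 dB.

3.4 dB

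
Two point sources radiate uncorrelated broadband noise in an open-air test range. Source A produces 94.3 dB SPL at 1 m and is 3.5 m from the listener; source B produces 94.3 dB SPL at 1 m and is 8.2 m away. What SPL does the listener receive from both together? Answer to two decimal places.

At the listener: L_A = 94.3 − 20·log₁₀(3.5) = 83.419 dB; L_B = 94.3 − 20·log₁₀(8.2) = 76.024 dB.
Combined: 10·log₁₀(10^(83.419/10)+10^(76.024/10)) = 84.15 dB SPL.

84.15 dB SPL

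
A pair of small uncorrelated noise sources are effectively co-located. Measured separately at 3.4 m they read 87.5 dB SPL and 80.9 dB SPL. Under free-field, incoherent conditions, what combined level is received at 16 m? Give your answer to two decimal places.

Combined at 3.4 m: 10·log₁₀(10^(87.5/10)+10^(80.9/10)) = 88.359 dB SPL.
Then apply −20·log₁₀(16/3.4) = -13.453 dB → 74.91 dB SPL.

74.91 dB SPL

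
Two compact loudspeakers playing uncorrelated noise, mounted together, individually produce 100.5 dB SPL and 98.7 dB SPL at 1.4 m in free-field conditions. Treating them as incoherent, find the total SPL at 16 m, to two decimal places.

Combined at 1.4 m: 10·log₁₀(10^(100.5/10)+10^(98.7/10)) = 102.703 dB SPL.
Then apply −20·log₁₀(16/1.4) = -21.160 dB → 81.54 dB SPL.

81.54 dB SPL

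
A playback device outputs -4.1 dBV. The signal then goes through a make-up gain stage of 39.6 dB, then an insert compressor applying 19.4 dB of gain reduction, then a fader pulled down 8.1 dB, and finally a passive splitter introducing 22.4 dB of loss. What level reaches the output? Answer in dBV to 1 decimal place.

Gain stages sum in dB:
-4.1 + 39.6 − 19.4 − 8.1 − 22.4 = -14.4 dBV.

-14.4 dBV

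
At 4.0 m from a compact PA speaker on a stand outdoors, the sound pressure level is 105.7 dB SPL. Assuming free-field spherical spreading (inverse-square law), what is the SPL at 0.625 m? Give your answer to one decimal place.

Inverse-square spreading gives ΔL = −20·log₁₀(d₂/d₁).
ΔL = −20·log₁₀(0.625/4.0) = 16.12 dB, so L₂ = 105.7 + (16.12) = 121.8 dB SPL.

121.8 dB SPL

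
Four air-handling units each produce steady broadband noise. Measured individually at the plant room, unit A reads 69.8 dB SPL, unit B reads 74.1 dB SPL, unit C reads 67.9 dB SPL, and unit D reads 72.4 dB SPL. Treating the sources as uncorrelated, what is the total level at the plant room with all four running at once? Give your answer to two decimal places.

Add the sources as powers (linear), then convert back to dB:
L_total = 10·log₁₀(10^(69.8/10) + 10^(74.1/10) + 10^(67.9/10) + 10^(72.4/10)) = 10·log₁₀(58800000) = 77.69 dB SPL.

77.69 dB SPL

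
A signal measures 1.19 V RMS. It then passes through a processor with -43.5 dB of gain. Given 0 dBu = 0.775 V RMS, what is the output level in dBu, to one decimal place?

-39.8 dBu

Input level: 20·log₁₀(1.19/0.775) = 3.72 dBu.
Output: 3.72 − 43.5 = -39.8 dBu.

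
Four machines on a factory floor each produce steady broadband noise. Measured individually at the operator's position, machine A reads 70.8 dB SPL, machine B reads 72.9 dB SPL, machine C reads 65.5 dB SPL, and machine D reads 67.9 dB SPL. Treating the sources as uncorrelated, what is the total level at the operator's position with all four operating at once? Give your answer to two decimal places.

Uncorrelated sources add in intensity (power), not in dB.
L_total = 10·log₁₀(10^(70.8/10) + 10^(72.9/10) + 10^(65.5/10) + 10^(67.9/10)) = 10·log₁₀(41240000) = 76.15 dB SPL.

76.15 dB SPL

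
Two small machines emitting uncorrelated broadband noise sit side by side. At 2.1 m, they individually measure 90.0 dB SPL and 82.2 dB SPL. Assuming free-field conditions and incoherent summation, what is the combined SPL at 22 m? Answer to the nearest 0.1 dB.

Combined at 2.1 m: 10·log₁₀(10^(90.0/10)+10^(82.2/10)) = 90.67 dB SPL.
Then apply −20·log₁₀(22/2.1) = -20.40 dB → 70.3 dB SPL.

70.3 dB SPL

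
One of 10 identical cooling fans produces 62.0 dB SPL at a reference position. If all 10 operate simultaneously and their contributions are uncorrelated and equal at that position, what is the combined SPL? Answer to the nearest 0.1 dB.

72.0 dB SPL

10 equal incoherent sources raise the level by 10·log₁₀(10) = 10.00 dB.
L_total = 62.0 + 10.00 = 72.0 dB SPL.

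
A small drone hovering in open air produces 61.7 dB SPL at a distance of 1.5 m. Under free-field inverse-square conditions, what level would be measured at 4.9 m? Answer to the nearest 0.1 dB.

51.4 dB SPL

Free-field point source: level drops by 20·log₁₀ of the distance ratio.
ΔL = −20·log₁₀(4.9/1.5) = -10.28 dB, so L₂ = 61.7 + (-10.28) = 51.4 dB SPL.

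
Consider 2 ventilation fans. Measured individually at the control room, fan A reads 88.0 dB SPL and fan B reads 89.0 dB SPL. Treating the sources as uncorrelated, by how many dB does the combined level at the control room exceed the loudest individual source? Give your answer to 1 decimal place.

2.5 dB

Add the sources as powers (linear), then convert back to dB:
L_total = 10·log₁₀(10^(88.0/10) + 10^(89.0/10)) = 91.54 dB SPL.
Excess over the loudest (89.0 dB): 91.54 − 89.0 = 2.5 dB.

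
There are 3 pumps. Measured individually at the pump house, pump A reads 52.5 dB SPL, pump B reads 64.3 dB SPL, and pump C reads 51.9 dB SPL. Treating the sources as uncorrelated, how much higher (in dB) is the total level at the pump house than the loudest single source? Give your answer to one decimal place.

Add the sources as powers (linear), then convert back to dB:
L_total = 10·log₁₀(10^(52.5/10) + 10^(64.3/10) + 10^(51.9/10)) = 64.81 dB SPL.
Excess over the loudest (64.3 dB): 64.81 − 64.3 = 0.5 dB.

0.5 dB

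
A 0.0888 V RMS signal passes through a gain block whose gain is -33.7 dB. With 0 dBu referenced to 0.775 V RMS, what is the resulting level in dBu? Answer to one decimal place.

-52.5 dBu

Input level: 20·log₁₀(0.0888/0.775) = -18.82 dBu.
Output: -18.82 − 33.7 = -52.5 dBu.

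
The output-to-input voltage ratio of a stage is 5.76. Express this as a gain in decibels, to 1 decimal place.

For a voltage ratio, dB = 20·log₁₀(V₂/V₁).
20·log₁₀(5.76) = 15.2 dB.

15.2 dB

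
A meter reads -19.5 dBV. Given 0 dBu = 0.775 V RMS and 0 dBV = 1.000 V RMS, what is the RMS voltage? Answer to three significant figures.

V = 1.000 V × 10^(-19.5/20).
= 1.000 × 0.1059 = 0.106 V.

0.106 V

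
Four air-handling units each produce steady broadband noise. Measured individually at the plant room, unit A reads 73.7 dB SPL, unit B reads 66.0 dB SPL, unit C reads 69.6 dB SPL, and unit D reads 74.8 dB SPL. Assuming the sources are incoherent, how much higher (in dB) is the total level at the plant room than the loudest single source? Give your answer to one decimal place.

Add the sources as powers (linear), then convert back to dB:
L_total = 10·log₁₀(10^(73.7/10) + 10^(66.0/10) + 10^(69.6/10) + 10^(74.8/10)) = 78.24 dB SPL.
Excess over the loudest (74.8 dB): 78.24 − 74.8 = 3.4 dB.

3.4 dB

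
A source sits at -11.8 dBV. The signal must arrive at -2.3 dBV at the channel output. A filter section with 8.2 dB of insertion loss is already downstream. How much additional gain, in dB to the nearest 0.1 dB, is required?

17.7 dB

The required make-up gain is the shortfall in the dB sum.
G = -2.3 − (-11.8) + 8.2 = 17.7 dB.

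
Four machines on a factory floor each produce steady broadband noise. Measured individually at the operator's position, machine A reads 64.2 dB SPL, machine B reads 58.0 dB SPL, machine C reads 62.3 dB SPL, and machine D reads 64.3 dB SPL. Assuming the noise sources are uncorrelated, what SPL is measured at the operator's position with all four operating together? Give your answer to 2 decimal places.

Incoherent sources sum as intensities:
L_total = 10·log₁₀(10^(64.2/10) + 10^(58.0/10) + 10^(62.3/10) + 10^(64.3/10)) = 10·log₁₀(7651000) = 68.84 dB SPL.

68.84 dB SPL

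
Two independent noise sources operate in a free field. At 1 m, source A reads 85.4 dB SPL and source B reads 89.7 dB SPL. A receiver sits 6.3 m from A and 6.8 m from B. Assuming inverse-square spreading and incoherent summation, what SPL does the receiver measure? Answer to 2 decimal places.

At the listener: L_A = 85.4 − 20·log₁₀(6.3) = 69.413 dB; L_B = 89.7 − 20·log₁₀(6.8) = 73.050 dB.
Combined: 10·log₁₀(10^(69.413/10)+10^(73.050/10)) = 74.61 dB SPL.

74.61 dB SPL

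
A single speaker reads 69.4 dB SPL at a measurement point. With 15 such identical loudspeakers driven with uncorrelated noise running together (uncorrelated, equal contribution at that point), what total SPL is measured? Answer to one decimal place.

81.2 dB SPL

15 equal incoherent sources raise the level by 10·log₁₀(15) = 11.76 dB.
L_total = 69.4 + 11.76 = 81.2 dB SPL.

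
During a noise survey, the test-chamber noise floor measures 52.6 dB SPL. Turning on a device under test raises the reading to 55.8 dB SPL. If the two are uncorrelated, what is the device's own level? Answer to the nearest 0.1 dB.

Subtract intensities: L_src = 10·log₁₀(10^(L_total/10) − 10^(L_bg/10)).
L_src = 10·log₁₀(10^(55.8/10) − 10^(52.6/10)) = 10·log₁₀(198200) = 53.0 dB SPL.

53.0 dB SPL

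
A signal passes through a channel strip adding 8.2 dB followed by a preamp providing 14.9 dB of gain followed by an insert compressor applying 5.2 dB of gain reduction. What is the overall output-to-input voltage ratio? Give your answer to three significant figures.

7.85

Net gain = 8.2 + 14.9 + (−5.2) = 17.9 dB.
Voltage ratio = 10^(17.9/20) = 7.85.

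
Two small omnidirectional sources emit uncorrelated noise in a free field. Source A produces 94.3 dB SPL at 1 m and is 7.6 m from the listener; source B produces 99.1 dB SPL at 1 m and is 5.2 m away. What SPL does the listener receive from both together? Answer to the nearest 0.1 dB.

85.4 dB SPL

At the listener: L_A = 94.3 − 20·log₁₀(7.6) = 76.68 dB; L_B = 99.1 − 20·log₁₀(5.2) = 84.78 dB.
Combined: 10·log₁₀(10^(76.68/10)+10^(84.78/10)) = 85.4 dB SPL.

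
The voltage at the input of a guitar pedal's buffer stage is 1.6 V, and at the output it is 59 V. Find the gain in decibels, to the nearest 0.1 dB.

31.3 dB

For a voltage ratio, dB = 20·log₁₀(V₂/V₁).
20·log₁₀(59/1.6) = 20·log₁₀(36.88) = 31.3 dB.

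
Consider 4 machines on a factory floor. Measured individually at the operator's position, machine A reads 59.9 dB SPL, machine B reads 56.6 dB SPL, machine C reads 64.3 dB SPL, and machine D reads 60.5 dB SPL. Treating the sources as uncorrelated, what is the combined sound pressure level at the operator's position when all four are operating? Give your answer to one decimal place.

Uncorrelated sources add in intensity (power), not in dB.
L_total = 10·log₁₀(10^(59.9/10) + 10^(56.6/10) + 10^(64.3/10) + 10^(60.5/10)) = 10·log₁₀(5248000) = 67.2 dB SPL.

67.2 dB SPL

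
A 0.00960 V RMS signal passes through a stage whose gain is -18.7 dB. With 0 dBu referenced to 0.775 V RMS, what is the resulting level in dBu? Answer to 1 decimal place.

-56.8 dBu

Input level: 20·log₁₀(0.00960/0.775) = -38.14 dBu.
Output: -38.14 − 18.7 = -56.8 dBu.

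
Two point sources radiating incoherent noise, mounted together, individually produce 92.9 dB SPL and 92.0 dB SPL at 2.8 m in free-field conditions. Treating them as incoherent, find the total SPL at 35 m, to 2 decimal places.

Combined at 2.8 m: 10·log₁₀(10^(92.9/10)+10^(92.0/10)) = 95.484 dB SPL.
Then apply −20·log₁₀(35/2.8) = -21.938 dB → 73.55 dB SPL.

73.55 dB SPL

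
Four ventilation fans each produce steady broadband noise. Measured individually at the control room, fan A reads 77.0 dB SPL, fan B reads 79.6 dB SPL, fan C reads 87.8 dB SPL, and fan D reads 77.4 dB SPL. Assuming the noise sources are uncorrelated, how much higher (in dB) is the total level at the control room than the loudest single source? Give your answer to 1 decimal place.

1.2 dB

Uncorrelated sources add in intensity (power), not in dB.
L_total = 10·log₁₀(10^(77.0/10) + 10^(79.6/10) + 10^(87.8/10) + 10^(77.4/10)) = 89.02 dB SPL.
Excess over the loudest (87.8 dB): 89.02 − 87.8 = 1.2 dB.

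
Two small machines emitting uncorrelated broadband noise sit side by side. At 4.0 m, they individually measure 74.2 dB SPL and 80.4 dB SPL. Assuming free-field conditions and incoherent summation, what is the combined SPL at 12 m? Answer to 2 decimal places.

Combined at 4.0 m: 10·log₁₀(10^(74.2/10)+10^(80.4/10)) = 81.334 dB SPL.
Then apply −20·log₁₀(12/4.0) = -9.542 dB → 71.79 dB SPL.

71.79 dB SPL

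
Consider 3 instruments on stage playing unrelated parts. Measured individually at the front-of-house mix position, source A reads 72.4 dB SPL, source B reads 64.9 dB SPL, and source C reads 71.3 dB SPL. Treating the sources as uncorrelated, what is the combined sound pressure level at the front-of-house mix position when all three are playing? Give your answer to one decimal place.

75.3 dB SPL

Add the sources as powers (linear), then convert back to dB:
L_total = 10·log₁₀(10^(72.4/10) + 10^(64.9/10) + 10^(71.3/10)) = 10·log₁₀(33960000) = 75.3 dB SPL.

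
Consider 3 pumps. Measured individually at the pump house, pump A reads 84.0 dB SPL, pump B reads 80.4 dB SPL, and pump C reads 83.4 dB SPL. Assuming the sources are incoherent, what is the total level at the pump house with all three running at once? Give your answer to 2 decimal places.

87.63 dB SPL

Add the sources as powers (linear), then convert back to dB:
L_total = 10·log₁₀(10^(84.0/10) + 10^(80.4/10) + 10^(83.4/10)) = 10·log₁₀(579600000) = 87.63 dB SPL.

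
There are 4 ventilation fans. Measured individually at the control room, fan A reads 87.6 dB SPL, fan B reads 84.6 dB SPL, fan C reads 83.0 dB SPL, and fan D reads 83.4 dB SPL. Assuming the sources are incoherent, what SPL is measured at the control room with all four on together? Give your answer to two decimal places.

91.08 dB SPL

Add the sources as powers (linear), then convert back to dB:
L_total = 10·log₁₀(10^(87.6/10) + 10^(84.6/10) + 10^(83.0/10) + 10^(83.4/10)) = 10·log₁₀(1282000000) = 91.08 dB SPL.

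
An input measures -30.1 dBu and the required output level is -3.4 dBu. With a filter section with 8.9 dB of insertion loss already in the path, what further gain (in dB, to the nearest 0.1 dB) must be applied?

The required make-up gain is the shortfall in the dB sum.
G = -3.4 − (-30.1) + 8.9 = 35.6 dB.

35.6 dB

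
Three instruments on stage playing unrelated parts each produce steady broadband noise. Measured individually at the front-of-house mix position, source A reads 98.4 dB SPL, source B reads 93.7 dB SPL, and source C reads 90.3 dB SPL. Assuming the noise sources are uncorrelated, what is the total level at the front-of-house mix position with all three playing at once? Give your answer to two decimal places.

Add the sources as powers (linear), then convert back to dB:
L_total = 10·log₁₀(10^(98.4/10) + 10^(93.7/10) + 10^(90.3/10)) = 10·log₁₀(10334000000) = 100.14 dB SPL.

100.14 dB SPL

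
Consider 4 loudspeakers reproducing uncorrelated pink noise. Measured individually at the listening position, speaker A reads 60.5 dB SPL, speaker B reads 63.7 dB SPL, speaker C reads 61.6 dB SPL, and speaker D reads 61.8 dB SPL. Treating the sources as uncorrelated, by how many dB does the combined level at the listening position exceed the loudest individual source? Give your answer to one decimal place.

4.4 dB

Uncorrelated sources add in intensity (power), not in dB.
L_total = 10·log₁₀(10^(60.5/10) + 10^(63.7/10) + 10^(61.6/10) + 10^(61.8/10)) = 68.08 dB SPL.
Excess over the loudest (63.7 dB): 68.08 − 63.7 = 4.4 dB.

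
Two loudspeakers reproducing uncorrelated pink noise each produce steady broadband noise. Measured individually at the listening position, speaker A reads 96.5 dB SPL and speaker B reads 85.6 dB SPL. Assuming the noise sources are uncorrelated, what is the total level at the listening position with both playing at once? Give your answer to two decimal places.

96.84 dB SPL

Add the sources as powers (linear), then convert back to dB:
L_total = 10·log₁₀(10^(96.5/10) + 10^(85.6/10)) = 10·log₁₀(4830000000) = 96.84 dB SPL.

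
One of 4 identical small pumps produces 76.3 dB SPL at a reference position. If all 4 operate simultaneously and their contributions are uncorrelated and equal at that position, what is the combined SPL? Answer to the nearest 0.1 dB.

82.3 dB SPL

4 equal incoherent sources raise the level by 10·log₁₀(4) = 6.02 dB.
L_total = 76.3 + 6.02 = 82.3 dB SPL.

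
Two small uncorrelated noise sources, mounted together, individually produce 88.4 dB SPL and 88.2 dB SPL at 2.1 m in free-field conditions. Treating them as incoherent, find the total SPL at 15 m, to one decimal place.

Combined at 2.1 m: 10·log₁₀(10^(88.4/10)+10^(88.2/10)) = 91.31 dB SPL.
Then apply −20·log₁₀(15/2.1) = -17.08 dB → 74.2 dB SPL.

74.2 dB SPL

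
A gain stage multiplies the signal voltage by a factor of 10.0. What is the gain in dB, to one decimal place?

Voltage is an amplitude quantity, so gain = 20·log₁₀(V_out/V_in).
20·log₁₀(10.0) = 20.0 dB.

20.0 dB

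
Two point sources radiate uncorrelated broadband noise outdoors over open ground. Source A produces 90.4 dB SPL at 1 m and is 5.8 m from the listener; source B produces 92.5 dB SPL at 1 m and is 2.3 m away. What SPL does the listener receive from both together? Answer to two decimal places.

85.67 dB SPL

At the listener: L_A = 90.4 − 20·log₁₀(5.8) = 75.131 dB; L_B = 92.5 − 20·log₁₀(2.3) = 85.265 dB.
Combined: 10·log₁₀(10^(75.131/10)+10^(85.265/10)) = 85.67 dB SPL.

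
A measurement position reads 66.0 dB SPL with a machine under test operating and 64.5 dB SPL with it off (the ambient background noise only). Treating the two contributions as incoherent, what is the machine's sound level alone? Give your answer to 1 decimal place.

60.7 dB SPL

Background correction is a power subtraction:
L_src = 10·log₁₀(10^(66.0/10) − 10^(64.5/10)) = 10·log₁₀(1163000) = 60.7 dB SPL.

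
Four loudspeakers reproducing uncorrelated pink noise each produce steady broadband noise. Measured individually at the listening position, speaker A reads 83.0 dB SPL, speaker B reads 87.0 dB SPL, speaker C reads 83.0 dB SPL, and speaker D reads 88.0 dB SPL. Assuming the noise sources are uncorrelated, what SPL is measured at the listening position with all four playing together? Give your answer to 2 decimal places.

91.85 dB SPL

Uncorrelated sources add in intensity (power), not in dB.
L_total = 10·log₁₀(10^(83.0/10) + 10^(87.0/10) + 10^(83.0/10) + 10^(88.0/10)) = 10·log₁₀(1531000000) = 91.85 dB SPL.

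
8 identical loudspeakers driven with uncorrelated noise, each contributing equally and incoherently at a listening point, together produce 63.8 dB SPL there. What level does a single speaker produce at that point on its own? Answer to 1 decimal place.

54.8 dB SPL

8 equal incoherent sources add 10·log₁₀(8) = 9.03 dB over one source.
L_one = 63.8 − 9.03 = 54.8 dB SPL.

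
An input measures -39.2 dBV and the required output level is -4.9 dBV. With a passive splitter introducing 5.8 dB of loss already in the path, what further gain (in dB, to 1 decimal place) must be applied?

The required make-up gain is the shortfall in the dB sum.
G = -4.9 − (-39.2) + 5.8 = 40.1 dB.

40.1 dB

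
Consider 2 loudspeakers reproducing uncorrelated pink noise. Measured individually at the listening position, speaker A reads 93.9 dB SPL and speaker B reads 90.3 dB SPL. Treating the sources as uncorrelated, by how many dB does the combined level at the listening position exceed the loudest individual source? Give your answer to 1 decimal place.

Add the sources as powers (linear), then convert back to dB:
L_total = 10·log₁₀(10^(93.9/10) + 10^(90.3/10)) = 95.47 dB SPL.
Excess over the loudest (93.9 dB): 95.47 − 93.9 = 1.6 dB.

1.6 dB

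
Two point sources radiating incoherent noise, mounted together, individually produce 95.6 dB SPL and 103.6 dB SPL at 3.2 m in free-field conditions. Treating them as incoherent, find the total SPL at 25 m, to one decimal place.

86.4 dB SPL

Combined at 3.2 m: 10·log₁₀(10^(95.6/10)+10^(103.6/10)) = 104.24 dB SPL.
Then apply −20·log₁₀(25/3.2) = -17.86 dB → 86.4 dB SPL.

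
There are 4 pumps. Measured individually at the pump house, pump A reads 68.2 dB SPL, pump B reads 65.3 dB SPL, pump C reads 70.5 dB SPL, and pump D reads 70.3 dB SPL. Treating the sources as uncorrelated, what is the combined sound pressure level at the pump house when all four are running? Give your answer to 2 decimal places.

Incoherent sources sum as intensities:
L_total = 10·log₁₀(10^(68.2/10) + 10^(65.3/10) + 10^(70.5/10) + 10^(70.3/10)) = 10·log₁₀(31930000) = 75.04 dB SPL.

75.04 dB SPL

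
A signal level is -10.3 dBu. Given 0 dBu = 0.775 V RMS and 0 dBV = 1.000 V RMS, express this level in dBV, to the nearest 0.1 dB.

The offset between the scales is 20·log₁₀(0.775/1.000) = −2.214 dB.
So dBV = -10.3 − 2.214 = -12.5 dBV.

-12.5 dBV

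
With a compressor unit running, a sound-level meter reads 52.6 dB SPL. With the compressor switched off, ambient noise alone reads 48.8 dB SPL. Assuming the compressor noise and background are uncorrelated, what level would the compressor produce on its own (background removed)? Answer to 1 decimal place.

50.3 dB SPL

Subtract intensities: L_src = 10·log₁₀(10^(L_total/10) − 10^(L_bg/10)).
L_src = 10·log₁₀(10^(52.6/10) − 10^(48.8/10)) = 10·log₁₀(106100) = 50.3 dB SPL.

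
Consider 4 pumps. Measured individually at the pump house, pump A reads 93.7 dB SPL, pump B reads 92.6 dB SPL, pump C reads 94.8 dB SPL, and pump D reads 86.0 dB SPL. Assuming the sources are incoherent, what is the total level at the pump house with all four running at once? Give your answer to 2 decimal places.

Uncorrelated sources add in intensity (power), not in dB.
L_total = 10·log₁₀(10^(93.7/10) + 10^(92.6/10) + 10^(94.8/10) + 10^(86.0/10)) = 10·log₁₀(7582000000) = 98.80 dB SPL.

98.80 dB SPL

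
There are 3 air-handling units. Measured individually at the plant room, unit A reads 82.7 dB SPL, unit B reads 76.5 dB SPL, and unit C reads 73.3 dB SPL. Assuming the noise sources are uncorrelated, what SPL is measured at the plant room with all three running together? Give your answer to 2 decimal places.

84.02 dB SPL

Uncorrelated sources add in intensity (power), not in dB.
L_total = 10·log₁₀(10^(82.7/10) + 10^(76.5/10) + 10^(73.3/10)) = 10·log₁₀(252300000) = 84.02 dB SPL.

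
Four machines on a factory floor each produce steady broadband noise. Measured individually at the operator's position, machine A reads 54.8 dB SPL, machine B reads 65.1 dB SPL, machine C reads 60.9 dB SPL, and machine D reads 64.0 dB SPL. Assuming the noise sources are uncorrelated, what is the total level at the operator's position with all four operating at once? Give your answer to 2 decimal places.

Uncorrelated sources add in intensity (power), not in dB.
L_total = 10·log₁₀(10^(54.8/10) + 10^(65.1/10) + 10^(60.9/10) + 10^(64.0/10)) = 10·log₁₀(7280000) = 68.62 dB SPL.

68.62 dB SPL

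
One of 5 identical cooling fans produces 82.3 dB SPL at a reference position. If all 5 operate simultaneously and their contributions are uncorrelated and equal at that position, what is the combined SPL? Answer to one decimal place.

89.3 dB SPL

5 equal incoherent sources raise the level by 10·log₁₀(5) = 6.99 dB.
L_total = 82.3 + 6.99 = 89.3 dB SPL.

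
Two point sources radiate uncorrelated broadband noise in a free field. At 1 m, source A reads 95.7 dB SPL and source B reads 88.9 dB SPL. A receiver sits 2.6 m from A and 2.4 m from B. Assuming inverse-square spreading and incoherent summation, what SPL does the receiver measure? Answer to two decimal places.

At the listener: L_A = 95.7 − 20·log₁₀(2.6) = 87.401 dB; L_B = 88.9 − 20·log₁₀(2.4) = 81.296 dB.
Combined: 10·log₁₀(10^(87.401/10)+10^(81.296/10)) = 88.35 dB SPL.

88.35 dB SPL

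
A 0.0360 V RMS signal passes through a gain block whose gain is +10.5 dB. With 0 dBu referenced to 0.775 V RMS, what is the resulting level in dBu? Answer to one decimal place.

Input level: 20·log₁₀(0.0360/0.775) = -26.66 dBu.
Output: -26.66 + 10.5 = -16.2 dBu.

-16.2 dBu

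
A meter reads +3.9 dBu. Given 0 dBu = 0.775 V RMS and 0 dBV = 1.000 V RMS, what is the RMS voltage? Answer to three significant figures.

V = 0.775 V × 10^(+3.9/20).
= 0.775 × 1.567 = 1.21 V.

1.21 V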